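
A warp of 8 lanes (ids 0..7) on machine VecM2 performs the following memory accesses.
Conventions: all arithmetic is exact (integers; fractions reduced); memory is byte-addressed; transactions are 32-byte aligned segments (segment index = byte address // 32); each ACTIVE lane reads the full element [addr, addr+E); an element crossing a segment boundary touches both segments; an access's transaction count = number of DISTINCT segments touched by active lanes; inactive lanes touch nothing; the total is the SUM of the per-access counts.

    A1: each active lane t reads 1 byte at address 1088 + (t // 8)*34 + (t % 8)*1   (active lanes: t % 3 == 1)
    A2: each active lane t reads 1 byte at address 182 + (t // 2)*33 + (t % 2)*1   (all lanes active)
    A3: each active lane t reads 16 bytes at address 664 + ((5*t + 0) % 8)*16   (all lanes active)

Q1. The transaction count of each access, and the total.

A1: 1 transaction
A2: 4 transactions
A3: 5 transactions

Answer: 1,4,5; total 10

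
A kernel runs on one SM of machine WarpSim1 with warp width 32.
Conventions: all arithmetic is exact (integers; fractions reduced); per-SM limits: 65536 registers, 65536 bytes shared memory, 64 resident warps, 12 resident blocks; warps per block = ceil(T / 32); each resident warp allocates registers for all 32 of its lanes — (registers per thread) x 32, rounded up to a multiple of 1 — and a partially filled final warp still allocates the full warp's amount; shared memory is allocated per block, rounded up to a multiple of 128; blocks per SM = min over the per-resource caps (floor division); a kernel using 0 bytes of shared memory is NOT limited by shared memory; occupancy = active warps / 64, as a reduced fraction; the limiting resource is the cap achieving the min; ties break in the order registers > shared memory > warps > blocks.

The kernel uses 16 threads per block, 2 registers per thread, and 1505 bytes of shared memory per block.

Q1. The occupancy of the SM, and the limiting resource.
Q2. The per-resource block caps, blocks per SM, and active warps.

Answer: occupancy 3/16, limited by blocks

registers: 1024 blocks
shared memory: 42 blocks
warps: 64 blocks
blocks: 12 blocks

Answer: 12 blocks, 12 active warps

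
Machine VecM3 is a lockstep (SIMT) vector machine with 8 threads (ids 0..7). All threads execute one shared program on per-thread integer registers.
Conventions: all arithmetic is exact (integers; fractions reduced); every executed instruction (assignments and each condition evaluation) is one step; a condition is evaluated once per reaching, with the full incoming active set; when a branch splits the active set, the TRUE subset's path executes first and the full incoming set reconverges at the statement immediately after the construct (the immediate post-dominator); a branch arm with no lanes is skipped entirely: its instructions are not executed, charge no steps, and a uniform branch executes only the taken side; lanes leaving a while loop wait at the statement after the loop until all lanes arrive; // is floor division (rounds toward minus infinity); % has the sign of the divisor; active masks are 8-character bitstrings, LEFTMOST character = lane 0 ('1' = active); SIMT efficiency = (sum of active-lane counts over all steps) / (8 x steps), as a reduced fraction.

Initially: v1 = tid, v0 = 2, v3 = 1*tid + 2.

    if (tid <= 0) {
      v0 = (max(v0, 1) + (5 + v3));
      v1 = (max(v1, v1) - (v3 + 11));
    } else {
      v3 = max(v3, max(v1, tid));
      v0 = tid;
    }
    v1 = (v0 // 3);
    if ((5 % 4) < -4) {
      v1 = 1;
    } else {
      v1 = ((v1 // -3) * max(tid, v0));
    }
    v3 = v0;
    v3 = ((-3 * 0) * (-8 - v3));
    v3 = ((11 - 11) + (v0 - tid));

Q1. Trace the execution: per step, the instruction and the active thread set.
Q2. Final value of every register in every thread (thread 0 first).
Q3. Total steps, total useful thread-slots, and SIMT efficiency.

step 0: eval (tid <= 0)              11111111
step 1: v0 <- (max(v0, 1) + (5 + v3)) 10000000
step 2: v1 <- (max(v1, v1) - (v3 + 11)) 10000000
step 3: v3 <- max(v3, max(v1, tid))  01111111
step 4: v0 <- tid                    01111111
step 5: v1 <- (v0 // 3)              11111111
step 6: eval ((5 % 4) < -4)          11111111
step 7: v1 <- ((v1 // -3) * max(tid, v0)) 11111111
step 8: v3 <- v0                     11111111
step 9: v3 <- ((-3 * 0) * (-8 - v3)) 11111111
step 10: v3 <- ((11 - 11) + (v0 - tid)) 11111111

Answer: 11 steps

v1: -9,0,0,-3,-4,-5,-6,-7
v0: 9,1,2,3,4,5,6,7
v3: 9,0,0,0,0,0,0,0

steps = 11; useful = 72; efficiency = 72/88 = 9/11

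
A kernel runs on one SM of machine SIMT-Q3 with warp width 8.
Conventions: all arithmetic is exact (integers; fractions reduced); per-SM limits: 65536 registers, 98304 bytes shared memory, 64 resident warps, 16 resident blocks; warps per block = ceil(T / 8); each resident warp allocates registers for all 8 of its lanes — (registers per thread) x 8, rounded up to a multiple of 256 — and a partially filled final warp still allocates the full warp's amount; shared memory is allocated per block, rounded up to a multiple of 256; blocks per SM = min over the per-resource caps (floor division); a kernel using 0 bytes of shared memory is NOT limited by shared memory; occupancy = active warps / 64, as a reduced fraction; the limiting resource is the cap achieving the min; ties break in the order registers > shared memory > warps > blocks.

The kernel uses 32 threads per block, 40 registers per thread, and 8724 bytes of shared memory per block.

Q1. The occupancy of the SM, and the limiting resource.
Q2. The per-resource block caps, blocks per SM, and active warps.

Answer: occupancy 5/8, limited by shared memory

registers: 32 blocks
shared memory: 10 blocks
warps: 16 blocks
blocks: 16 blocks

Answer: 10 blocks, 40 active warps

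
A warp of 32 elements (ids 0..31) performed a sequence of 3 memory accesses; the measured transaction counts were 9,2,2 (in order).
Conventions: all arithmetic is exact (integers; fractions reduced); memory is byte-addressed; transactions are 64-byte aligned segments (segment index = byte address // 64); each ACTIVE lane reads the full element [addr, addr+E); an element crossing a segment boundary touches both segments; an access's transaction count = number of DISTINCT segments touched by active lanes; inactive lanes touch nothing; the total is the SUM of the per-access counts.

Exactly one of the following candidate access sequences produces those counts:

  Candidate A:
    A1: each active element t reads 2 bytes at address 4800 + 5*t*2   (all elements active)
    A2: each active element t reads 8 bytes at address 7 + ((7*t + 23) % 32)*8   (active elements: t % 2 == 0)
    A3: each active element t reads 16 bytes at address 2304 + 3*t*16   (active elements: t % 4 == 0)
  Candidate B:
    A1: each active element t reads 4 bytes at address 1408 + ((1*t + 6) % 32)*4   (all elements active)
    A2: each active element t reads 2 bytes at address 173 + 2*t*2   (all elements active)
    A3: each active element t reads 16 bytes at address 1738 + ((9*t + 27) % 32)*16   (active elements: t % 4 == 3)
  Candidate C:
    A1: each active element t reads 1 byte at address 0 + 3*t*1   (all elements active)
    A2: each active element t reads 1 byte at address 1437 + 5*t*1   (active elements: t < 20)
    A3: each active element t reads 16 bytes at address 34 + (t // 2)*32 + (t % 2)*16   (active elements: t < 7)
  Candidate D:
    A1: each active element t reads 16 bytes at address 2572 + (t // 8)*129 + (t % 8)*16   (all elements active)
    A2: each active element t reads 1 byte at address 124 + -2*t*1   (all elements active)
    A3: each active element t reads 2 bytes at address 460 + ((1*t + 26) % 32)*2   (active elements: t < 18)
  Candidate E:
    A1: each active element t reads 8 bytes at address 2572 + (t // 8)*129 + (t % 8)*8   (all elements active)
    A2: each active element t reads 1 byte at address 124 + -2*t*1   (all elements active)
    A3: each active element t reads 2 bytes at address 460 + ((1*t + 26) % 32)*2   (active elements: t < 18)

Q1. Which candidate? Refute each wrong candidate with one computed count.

A: A1 gives 5 transactions, not 9
B: A1 gives 2 transactions, not 9
C: A1 gives 2 transactions, not 9
E: A1 gives 8 transactions, not 9
D: all counts match (9,2,2)

Answer: D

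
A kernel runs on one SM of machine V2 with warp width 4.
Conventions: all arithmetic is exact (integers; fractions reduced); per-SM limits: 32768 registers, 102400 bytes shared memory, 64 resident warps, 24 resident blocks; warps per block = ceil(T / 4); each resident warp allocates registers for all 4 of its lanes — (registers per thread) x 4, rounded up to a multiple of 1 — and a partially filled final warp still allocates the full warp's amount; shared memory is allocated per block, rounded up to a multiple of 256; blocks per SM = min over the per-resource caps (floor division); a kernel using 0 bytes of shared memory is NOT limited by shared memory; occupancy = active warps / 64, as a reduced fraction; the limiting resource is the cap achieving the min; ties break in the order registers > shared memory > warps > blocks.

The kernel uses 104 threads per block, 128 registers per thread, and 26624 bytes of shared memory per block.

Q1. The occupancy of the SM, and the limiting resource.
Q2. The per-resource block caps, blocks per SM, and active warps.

Answer: occupancy 13/16, limited by registers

registers: 2 blocks
shared memory: 3 blocks
warps: 2 blocks
blocks: 24 blocks

Answer: 2 blocks, 52 active warps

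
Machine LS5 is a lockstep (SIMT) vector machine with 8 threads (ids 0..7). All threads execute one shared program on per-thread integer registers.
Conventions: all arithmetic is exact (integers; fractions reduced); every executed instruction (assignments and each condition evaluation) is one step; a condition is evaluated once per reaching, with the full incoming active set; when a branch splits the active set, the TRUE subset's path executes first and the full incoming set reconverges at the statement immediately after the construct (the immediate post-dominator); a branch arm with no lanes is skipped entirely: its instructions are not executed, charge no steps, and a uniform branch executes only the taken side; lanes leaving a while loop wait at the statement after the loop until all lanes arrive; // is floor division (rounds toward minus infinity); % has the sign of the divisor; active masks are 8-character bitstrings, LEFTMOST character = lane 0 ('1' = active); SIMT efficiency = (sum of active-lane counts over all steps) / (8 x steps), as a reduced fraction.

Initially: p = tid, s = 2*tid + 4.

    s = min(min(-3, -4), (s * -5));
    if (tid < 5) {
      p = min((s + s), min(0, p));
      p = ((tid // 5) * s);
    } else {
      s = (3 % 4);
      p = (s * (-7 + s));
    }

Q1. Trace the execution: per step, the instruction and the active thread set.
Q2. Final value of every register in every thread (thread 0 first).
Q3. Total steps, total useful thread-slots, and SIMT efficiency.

step 0: s <- min(min(-3, -4), (s * -5)) 11111111
step 1: eval (tid < 5)               11111111
step 2: p <- min((s + s), min(0, p)) 11111000
step 3: p <- ((tid // 5) * s)        11111000
step 4: s <- (3 % 4)                 00000111
step 5: p <- (s * (-7 + s))          00000111

Answer: 6 steps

p: 0,0,0,0,0,-12,-12,-12
s: -20,-30,-40,-50,-60,3,3,3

steps = 6; useful = 32; efficiency = 32/48 = 2/3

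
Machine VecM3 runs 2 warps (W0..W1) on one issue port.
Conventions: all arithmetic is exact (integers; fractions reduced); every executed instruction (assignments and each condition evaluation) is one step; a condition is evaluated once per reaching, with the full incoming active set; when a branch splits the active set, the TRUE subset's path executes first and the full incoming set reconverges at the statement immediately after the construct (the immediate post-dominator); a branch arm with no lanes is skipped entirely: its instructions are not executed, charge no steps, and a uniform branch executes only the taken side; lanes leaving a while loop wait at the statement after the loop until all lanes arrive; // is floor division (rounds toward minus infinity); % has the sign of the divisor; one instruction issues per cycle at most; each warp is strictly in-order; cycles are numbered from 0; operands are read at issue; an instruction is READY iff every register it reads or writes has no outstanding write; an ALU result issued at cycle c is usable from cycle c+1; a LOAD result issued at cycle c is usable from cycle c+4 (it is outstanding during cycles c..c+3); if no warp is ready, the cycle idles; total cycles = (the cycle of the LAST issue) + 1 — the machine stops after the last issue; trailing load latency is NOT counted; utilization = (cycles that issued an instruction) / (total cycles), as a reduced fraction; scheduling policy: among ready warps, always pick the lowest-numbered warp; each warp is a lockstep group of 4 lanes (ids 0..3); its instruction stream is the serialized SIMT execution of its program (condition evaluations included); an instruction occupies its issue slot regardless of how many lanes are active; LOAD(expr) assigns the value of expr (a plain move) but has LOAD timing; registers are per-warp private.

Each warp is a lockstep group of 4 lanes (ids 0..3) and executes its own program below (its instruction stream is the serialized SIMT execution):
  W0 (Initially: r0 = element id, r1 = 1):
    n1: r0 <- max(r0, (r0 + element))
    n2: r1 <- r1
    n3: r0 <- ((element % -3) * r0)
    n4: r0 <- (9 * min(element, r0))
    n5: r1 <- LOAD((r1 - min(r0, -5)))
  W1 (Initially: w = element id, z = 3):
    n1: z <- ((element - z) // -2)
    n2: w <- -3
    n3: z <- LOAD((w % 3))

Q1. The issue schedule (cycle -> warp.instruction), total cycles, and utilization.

cycle 0: W0.I0
cycle 1: W0.I1
cycle 2: W0.I2
cycle 3: W0.I3
cycle 4: W0.I4
cycle 5: W1.I0
cycle 6: W1.I1
cycle 7: W1.I2

Answer: 8 cycles, utilization 1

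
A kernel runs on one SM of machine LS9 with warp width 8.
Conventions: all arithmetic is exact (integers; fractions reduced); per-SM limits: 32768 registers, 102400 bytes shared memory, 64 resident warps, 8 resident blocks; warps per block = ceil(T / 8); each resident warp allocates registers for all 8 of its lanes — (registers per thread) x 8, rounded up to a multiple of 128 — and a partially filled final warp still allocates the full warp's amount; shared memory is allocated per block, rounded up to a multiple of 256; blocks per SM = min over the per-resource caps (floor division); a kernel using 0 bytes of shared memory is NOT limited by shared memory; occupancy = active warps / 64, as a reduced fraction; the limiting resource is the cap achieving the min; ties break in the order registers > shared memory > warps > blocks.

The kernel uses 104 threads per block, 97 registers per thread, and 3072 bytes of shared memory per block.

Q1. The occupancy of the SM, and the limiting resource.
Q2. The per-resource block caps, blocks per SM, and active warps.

Answer: occupancy 13/32, limited by registers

registers: 2 blocks
shared memory: 33 blocks
warps: 4 blocks
blocks: 8 blocks

Answer: 2 blocks, 26 active warps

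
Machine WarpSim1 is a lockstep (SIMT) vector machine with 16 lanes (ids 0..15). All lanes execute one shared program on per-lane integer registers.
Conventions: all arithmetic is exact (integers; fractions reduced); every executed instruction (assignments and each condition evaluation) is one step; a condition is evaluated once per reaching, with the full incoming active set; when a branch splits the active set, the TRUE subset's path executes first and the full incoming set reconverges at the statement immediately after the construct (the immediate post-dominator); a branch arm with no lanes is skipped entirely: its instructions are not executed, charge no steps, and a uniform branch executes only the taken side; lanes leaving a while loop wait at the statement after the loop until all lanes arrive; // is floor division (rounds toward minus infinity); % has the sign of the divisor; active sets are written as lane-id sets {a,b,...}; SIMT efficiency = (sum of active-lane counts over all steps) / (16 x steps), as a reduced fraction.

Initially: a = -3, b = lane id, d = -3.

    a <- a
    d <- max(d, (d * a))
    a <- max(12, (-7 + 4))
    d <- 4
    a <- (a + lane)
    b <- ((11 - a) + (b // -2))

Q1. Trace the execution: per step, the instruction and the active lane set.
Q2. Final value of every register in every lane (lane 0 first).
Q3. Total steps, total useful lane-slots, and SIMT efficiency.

step 0: a <- a                       {0,1,2,3,4,5,6,7,8,9,10,11,12,13,14,15}
step 1: d <- max(d, (d * a))         {0,1,2,3,4,5,6,7,8,9,10,11,12,13,14,15}
step 2: a <- max(12, (-7 + 4))       {0,1,2,3,4,5,6,7,8,9,10,11,12,13,14,15}
step 3: d <- 4                       {0,1,2,3,4,5,6,7,8,9,10,11,12,13,14,15}
step 4: a <- (a + lane)              {0,1,2,3,4,5,6,7,8,9,10,11,12,13,14,15}
step 5: b <- ((11 - a) + (b // -2))  {0,1,2,3,4,5,6,7,8,9,10,11,12,13,14,15}

Answer: 6 steps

a: 12,13,14,15,16,17,18,19,20,21,22,23,24,25,26,27
b: -1,-3,-4,-6,-7,-9,-10,-12,-13,-15,-16,-18,-19,-21,-22,-24
d: 4,4,4,4,4,4,4,4,4,4,4,4,4,4,4,4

steps = 6; useful = 96; efficiency = 96/96 = 1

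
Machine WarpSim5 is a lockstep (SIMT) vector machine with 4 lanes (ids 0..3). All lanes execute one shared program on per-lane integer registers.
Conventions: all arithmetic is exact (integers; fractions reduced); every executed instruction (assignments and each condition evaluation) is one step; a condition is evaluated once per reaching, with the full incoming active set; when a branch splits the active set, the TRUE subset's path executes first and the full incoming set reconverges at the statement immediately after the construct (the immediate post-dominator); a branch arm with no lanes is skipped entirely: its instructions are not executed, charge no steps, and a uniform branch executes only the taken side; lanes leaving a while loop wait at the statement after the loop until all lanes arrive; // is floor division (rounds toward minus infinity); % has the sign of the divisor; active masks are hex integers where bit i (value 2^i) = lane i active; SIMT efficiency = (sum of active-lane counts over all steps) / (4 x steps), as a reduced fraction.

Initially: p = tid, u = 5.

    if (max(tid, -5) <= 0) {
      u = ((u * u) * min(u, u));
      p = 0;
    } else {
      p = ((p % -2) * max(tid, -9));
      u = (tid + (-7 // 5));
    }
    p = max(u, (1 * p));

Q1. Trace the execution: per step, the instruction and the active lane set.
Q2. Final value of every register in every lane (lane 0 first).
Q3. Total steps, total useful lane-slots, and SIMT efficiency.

step 0: eval (max(tid, -5) <= 0)     0xf
step 1: u <- ((u * u) * min(u, u))   0x1
step 2: p <- 0                       0x1
step 3: p <- ((p % -2) * max(tid, -9)) 0xe
step 4: u <- (tid + (-7 // 5))       0xe
step 5: p <- max(u, (1 * p))         0xf

Answer: 6 steps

p: 125,-1,0,1
u: 125,-1,0,1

steps = 6; useful = 16; efficiency = 16/24 = 2/3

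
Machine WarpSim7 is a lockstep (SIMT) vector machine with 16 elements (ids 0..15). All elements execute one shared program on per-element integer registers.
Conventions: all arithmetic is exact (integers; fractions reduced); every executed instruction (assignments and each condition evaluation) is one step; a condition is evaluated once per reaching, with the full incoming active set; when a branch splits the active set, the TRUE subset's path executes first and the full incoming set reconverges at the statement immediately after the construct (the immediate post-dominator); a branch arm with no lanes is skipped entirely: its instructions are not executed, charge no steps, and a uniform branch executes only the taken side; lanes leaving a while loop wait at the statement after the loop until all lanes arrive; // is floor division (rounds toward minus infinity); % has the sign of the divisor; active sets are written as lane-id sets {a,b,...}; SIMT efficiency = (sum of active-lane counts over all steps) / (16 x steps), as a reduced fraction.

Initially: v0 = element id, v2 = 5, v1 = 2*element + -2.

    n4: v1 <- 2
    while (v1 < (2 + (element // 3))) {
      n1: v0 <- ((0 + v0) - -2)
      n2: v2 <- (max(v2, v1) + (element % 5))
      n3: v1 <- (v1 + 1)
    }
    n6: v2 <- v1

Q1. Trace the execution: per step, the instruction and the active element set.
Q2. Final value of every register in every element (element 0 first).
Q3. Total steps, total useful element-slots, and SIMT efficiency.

step 0: v1 <- 2                      {0,1,2,3,4,5,6,7,8,9,10,11,12,13,14,15}
step 1: eval (v1 < (2 + (element // 3))) {0,1,2,3,4,5,6,7,8,9,10,11,12,13,14,15}
step 2: v0 <- ((0 + v0) - -2)        {3,4,5,6,7,8,9,10,11,12,13,14,15}
step 3: v2 <- (max(v2, v1) + (element % 5)) {3,4,5,6,7,8,9,10,11,12,13,14,15}
step 4: v1 <- (v1 + 1)               {3,4,5,6,7,8,9,10,11,12,13,14,15}
step 5: eval (v1 < (2 + (element // 3))) {3,4,5,6,7,8,9,10,11,12,13,14,15}
step 6: v0 <- ((0 + v0) - -2)        {6,7,8,9,10,11,12,13,14,15}
step 7: v2 <- (max(v2, v1) + (element % 5)) {6,7,8,9,10,11,12,13,14,15}
step 8: v1 <- (v1 + 1)               {6,7,8,9,10,11,12,13,14,15}
step 9: eval (v1 < (2 + (element // 3))) {6,7,8,9,10,11,12,13,14,15}
step 10: v0 <- ((0 + v0) - -2)        {9,10,11,12,13,14,15}
step 11: v2 <- (max(v2, v1) + (element % 5)) {9,10,11,12,13,14,15}
step 12: v1 <- (v1 + 1)               {9,10,11,12,13,14,15}
step 13: eval (v1 < (2 + (element // 3))) {9,10,11,12,13,14,15}
step 14: v0 <- ((0 + v0) - -2)        {12,13,14,15}
step 15: v2 <- (max(v2, v1) + (element % 5)) {12,13,14,15}
step 16: v1 <- (v1 + 1)               {12,13,14,15}
step 17: eval (v1 < (2 + (element // 3))) {12,13,14,15}
step 18: v0 <- ((0 + v0) - -2)        {15}
step 19: v2 <- (max(v2, v1) + (element % 5)) {15}
step 20: v1 <- (v1 + 1)               {15}
step 21: eval (v1 < (2 + (element // 3))) {15}
step 22: v2 <- v1                     {0,1,2,3,4,5,6,7,8,9,10,11,12,13,14,15}

Answer: 23 steps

v0: 0,1,2,5,6,7,10,11,12,15,16,17,20,21,22,25
v2: 2,2,2,3,3,3,4,4,4,5,5,5,6,6,6,7
v1: 2,2,2,3,3,3,4,4,4,5,5,5,6,6,6,7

steps = 23; useful = 188; efficiency = 188/368 = 47/92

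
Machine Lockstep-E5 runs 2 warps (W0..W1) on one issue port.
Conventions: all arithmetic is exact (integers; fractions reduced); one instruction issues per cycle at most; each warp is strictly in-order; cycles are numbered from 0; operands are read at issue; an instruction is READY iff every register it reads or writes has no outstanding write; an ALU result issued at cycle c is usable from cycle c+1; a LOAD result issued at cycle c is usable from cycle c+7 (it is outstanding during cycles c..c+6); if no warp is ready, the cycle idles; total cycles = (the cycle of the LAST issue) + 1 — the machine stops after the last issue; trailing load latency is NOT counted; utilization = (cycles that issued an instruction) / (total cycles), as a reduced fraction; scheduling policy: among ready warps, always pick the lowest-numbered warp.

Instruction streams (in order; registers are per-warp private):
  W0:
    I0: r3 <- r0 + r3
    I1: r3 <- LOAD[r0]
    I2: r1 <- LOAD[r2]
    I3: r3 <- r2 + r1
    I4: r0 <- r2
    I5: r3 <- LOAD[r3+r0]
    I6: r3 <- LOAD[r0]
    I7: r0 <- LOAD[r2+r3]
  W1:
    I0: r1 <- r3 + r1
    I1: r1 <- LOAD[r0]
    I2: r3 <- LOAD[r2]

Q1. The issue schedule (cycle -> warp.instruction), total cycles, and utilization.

cycle 0: W0.I0
cycle 1: W0.I1
cycle 2: W0.I2
cycle 3: W1.I0
cycle 4: W1.I1
cycle 5: W1.I2
cycle 6: idle
cycle 7: idle
cycle 8: idle
cycle 9: W0.I3
cycle 10: W0.I4
cycle 11: W0.I5
cycle 12: idle
cycle 13: idle
cycle 14: idle
cycle 15: idle
cycle 16: idle
cycle 17: idle
cycle 18: W0.I6
cycle 19: idle
cycle 20: idle
cycle 21: idle
cycle 22: idle
cycle 23: idle
cycle 24: idle
cycle 25: W0.I7

Answer: 26 cycles, utilization 11/26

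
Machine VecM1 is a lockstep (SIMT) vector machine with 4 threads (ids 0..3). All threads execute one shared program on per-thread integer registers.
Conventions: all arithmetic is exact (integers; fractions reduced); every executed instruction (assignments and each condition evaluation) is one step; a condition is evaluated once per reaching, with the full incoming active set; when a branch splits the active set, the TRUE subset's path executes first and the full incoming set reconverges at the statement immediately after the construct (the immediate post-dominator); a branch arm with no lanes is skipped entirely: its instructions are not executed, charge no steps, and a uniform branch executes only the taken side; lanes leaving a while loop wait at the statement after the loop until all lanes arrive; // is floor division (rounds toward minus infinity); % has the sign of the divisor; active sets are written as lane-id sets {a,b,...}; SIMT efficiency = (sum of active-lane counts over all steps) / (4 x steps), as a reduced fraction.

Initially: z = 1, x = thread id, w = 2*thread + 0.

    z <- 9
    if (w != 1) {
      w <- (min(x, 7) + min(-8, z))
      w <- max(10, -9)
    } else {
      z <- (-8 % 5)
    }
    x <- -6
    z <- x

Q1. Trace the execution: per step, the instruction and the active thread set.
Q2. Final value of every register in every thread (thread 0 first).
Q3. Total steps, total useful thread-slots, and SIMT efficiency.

step 0: z <- 9                       {0,1,2,3}
step 1: eval (w != 1)                {0,1,2,3}
step 2: w <- (min(x, 7) + min(-8, z)) {0,1,2,3}
step 3: w <- max(10, -9)             {0,1,2,3}
step 4: x <- -6                      {0,1,2,3}
step 5: z <- x                       {0,1,2,3}

Answer: 6 steps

z: -6,-6,-6,-6
x: -6,-6,-6,-6
w: 10,10,10,10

steps = 6; useful = 24; efficiency = 24/24 = 1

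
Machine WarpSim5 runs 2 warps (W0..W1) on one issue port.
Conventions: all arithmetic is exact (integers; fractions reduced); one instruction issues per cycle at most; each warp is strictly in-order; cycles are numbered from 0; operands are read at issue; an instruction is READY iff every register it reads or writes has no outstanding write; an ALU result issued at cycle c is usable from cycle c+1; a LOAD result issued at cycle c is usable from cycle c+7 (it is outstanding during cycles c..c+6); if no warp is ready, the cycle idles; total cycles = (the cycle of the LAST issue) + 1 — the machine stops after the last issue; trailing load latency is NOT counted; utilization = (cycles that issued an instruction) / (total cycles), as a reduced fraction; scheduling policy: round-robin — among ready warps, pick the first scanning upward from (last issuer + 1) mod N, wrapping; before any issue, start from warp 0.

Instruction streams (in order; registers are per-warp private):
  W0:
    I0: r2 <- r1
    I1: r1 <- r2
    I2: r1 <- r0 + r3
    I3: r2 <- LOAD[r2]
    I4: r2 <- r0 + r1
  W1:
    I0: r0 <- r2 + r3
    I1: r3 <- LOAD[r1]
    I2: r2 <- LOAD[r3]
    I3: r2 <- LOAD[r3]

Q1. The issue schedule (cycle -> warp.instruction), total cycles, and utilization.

cycle 0: W0.I0
cycle 1: W1.I0
cycle 2: W0.I1
cycle 3: W1.I1
cycle 4: W0.I2
cycle 5: W0.I3
cycle 6: idle
cycle 7: idle
cycle 8: idle
cycle 9: idle
cycle 10: W1.I2
cycle 11: idle
cycle 12: W0.I4
cycle 13: idle
cycle 14: idle
cycle 15: idle
cycle 16: idle
cycle 17: W1.I3

Answer: 18 cycles, utilization 1/2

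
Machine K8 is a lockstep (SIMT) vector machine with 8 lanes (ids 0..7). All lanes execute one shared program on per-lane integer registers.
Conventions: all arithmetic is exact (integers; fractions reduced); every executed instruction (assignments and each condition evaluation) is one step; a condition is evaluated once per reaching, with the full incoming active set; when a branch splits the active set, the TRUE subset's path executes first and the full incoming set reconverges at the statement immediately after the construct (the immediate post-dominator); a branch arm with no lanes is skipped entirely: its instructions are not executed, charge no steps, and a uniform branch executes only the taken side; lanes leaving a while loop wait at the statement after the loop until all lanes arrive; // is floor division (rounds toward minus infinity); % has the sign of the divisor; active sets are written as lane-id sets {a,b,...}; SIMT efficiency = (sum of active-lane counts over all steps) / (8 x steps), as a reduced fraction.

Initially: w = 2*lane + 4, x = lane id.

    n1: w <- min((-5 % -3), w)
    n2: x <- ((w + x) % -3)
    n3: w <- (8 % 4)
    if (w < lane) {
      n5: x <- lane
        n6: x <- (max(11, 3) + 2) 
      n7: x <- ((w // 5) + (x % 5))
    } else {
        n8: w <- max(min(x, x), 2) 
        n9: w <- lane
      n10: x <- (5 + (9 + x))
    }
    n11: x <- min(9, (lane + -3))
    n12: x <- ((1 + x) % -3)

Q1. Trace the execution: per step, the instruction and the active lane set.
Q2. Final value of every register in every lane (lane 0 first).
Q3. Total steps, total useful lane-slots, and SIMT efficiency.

step 0: w <- min((-5 % -3), w)       {0,1,2,3,4,5,6,7}
step 1: x <- ((w + x) % -3)          {0,1,2,3,4,5,6,7}
step 2: w <- (8 % 4)                 {0,1,2,3,4,5,6,7}
step 3: eval (w < lane)              {0,1,2,3,4,5,6,7}
step 4: x <- lane                    {1,2,3,4,5,6,7}
step 5: x <- (max(11, 3) + 2)        {1,2,3,4,5,6,7}
step 6: x <- ((w // 5) + (x % 5))    {1,2,3,4,5,6,7}
step 7: w <- max(min(x, x), 2)       {0}
step 8: w <- lane                    {0}
step 9: x <- (5 + (9 + x))           {0}
step 10: x <- min(9, (lane + -3))     {0,1,2,3,4,5,6,7}
step 11: x <- ((1 + x) % -3)          {0,1,2,3,4,5,6,7}

Answer: 12 steps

w: 0,0,0,0,0,0,0,0
x: -2,-1,0,-2,-1,0,-2,-1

steps = 12; useful = 72; efficiency = 72/96 = 3/4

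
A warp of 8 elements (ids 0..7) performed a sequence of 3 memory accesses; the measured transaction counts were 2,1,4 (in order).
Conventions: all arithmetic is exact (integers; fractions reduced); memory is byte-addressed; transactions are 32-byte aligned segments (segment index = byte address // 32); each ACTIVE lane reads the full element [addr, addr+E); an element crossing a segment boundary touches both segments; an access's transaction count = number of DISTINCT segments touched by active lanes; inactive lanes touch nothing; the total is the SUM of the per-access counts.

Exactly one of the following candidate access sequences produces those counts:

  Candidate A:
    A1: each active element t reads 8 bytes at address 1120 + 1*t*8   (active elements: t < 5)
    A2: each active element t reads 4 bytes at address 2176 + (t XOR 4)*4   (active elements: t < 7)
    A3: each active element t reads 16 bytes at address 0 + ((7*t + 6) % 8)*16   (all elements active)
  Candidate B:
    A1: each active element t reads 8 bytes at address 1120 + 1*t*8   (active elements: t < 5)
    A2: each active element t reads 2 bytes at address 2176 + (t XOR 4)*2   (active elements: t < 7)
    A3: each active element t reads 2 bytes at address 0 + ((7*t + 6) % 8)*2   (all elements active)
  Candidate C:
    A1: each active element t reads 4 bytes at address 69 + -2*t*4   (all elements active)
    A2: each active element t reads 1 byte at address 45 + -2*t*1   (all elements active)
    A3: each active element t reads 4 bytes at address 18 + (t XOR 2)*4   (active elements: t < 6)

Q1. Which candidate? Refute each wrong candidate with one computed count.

B: A3 gives 1 transaction, not 4
C: A1 gives 3 transactions, not 2
A: all counts match (2,1,4)

Answer: A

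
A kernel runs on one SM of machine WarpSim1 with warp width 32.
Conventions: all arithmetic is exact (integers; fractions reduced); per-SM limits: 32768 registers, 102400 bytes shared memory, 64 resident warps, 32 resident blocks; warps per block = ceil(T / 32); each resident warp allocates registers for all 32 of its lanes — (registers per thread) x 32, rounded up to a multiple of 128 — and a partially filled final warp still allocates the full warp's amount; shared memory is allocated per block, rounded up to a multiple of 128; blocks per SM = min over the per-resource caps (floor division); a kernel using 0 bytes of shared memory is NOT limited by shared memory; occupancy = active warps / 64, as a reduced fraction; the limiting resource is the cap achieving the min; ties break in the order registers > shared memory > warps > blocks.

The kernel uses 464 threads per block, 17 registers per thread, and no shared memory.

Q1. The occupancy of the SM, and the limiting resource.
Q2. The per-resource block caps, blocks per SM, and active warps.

Answer: occupancy 45/64, limited by registers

registers: 3 blocks
shared memory: no limit (kernel uses none)
warps: 4 blocks
blocks: 32 blocks

Answer: 3 blocks, 45 active warps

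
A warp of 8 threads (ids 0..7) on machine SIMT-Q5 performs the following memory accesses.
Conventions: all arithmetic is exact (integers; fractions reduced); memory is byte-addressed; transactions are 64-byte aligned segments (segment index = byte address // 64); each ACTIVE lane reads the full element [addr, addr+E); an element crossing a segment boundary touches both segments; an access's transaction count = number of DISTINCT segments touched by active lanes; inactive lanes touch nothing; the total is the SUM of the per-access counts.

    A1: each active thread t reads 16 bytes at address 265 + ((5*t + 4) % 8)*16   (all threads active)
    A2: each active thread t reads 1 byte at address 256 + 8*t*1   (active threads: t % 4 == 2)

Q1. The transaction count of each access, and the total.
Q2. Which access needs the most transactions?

A1: 3 transactions
A2: 1 transaction

Answer: 3,1; total 4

Answer: A1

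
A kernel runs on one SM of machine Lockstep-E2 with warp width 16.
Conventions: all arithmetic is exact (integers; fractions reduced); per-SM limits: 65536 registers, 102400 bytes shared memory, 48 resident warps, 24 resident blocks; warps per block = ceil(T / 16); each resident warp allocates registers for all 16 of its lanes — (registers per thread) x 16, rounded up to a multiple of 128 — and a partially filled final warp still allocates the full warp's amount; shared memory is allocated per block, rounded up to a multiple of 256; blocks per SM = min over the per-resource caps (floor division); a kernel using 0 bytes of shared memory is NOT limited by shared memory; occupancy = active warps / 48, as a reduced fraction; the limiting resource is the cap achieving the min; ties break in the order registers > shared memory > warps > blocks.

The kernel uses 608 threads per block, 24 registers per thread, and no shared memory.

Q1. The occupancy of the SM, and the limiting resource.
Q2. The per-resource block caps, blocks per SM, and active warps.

Answer: occupancy 19/24, limited by warps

registers: 4 blocks
shared memory: no limit (kernel uses none)
warps: 1 block
blocks: 24 blocks

Answer: 1 block, 38 active warps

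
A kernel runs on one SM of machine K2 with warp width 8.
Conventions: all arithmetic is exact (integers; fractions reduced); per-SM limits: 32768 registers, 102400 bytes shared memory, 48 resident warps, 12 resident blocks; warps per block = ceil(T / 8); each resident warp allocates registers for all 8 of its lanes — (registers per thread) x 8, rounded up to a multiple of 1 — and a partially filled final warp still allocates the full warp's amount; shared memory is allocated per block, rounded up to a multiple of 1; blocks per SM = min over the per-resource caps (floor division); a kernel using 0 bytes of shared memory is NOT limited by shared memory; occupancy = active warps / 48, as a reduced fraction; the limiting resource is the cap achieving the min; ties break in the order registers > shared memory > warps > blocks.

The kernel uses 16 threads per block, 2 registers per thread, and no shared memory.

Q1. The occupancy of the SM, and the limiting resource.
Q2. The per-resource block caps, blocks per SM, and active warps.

Answer: occupancy 1/2, limited by blocks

registers: 1024 blocks
shared memory: no limit (kernel uses none)
warps: 24 blocks
blocks: 12 blocks

Answer: 12 blocks, 24 active warps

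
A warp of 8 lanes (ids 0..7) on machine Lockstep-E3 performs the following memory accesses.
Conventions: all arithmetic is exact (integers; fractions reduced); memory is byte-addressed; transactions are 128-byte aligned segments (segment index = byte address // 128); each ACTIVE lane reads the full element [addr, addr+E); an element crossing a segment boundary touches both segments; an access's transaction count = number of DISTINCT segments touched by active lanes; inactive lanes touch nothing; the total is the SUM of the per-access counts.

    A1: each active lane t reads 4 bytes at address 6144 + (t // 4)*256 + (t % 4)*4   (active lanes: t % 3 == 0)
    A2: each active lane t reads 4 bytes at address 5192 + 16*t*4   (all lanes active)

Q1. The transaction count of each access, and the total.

A1: 2 transactions
A2: 5 transactions

Answer: 2,5; total 7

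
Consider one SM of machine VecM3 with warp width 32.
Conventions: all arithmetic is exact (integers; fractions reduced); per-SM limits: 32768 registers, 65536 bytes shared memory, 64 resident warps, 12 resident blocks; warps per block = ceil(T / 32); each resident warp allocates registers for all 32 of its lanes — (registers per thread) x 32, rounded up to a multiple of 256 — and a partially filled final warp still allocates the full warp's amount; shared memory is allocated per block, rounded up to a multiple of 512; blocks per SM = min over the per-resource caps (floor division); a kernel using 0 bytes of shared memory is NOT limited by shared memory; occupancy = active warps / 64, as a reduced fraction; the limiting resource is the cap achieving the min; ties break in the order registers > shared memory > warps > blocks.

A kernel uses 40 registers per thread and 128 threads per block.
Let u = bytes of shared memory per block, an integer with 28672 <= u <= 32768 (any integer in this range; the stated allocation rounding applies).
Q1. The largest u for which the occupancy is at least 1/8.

Answer: u = 32768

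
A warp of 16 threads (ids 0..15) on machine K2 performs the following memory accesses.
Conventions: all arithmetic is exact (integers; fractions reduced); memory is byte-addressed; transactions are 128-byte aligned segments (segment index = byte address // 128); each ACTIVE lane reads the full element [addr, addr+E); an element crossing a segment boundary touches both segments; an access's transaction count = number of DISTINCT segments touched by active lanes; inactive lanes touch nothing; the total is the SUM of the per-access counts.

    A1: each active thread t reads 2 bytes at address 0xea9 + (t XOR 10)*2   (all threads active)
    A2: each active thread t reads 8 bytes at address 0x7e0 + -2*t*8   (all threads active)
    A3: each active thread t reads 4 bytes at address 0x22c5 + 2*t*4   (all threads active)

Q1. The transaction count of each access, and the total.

A1: 1 transaction
A2: 3 transactions
A3: 2 transactions

Answer: 1,3,2; total 6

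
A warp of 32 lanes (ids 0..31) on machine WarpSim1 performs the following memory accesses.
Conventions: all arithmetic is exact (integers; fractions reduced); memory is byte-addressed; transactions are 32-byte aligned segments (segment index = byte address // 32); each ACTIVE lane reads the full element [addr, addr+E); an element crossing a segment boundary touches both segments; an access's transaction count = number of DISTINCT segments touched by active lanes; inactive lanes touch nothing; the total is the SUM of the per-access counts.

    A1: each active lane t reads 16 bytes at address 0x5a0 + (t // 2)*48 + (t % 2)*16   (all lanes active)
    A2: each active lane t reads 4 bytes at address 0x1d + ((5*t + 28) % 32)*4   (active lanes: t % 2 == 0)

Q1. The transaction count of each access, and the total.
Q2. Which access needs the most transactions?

A1: 24 transactions
A2: 5 transactions

Answer: 24,5; total 29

Answer: A1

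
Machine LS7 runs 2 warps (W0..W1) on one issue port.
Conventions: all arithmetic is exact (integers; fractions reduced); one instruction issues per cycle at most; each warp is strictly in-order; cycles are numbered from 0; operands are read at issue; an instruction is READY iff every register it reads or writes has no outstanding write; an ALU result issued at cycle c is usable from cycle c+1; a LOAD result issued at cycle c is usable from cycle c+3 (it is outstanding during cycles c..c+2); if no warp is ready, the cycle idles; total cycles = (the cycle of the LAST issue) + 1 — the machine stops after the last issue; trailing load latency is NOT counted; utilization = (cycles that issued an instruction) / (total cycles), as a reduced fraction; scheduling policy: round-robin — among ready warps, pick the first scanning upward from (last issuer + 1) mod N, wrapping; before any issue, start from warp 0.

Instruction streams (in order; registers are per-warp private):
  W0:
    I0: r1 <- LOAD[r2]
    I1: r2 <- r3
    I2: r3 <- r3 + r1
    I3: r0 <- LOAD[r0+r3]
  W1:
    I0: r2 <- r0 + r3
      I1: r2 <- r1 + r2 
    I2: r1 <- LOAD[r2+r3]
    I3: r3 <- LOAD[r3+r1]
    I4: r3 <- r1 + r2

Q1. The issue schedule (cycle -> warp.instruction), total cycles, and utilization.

cycle 0: W0.I0
cycle 1: W1.I0
cycle 2: W0.I1
cycle 3: W1.I1
cycle 4: W0.I2
cycle 5: W1.I2
cycle 6: W0.I3
cycle 7: idle
cycle 8: W1.I3
cycle 9: idle
cycle 10: idle
cycle 11: W1.I4

Answer: 12 cycles, utilization 3/4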